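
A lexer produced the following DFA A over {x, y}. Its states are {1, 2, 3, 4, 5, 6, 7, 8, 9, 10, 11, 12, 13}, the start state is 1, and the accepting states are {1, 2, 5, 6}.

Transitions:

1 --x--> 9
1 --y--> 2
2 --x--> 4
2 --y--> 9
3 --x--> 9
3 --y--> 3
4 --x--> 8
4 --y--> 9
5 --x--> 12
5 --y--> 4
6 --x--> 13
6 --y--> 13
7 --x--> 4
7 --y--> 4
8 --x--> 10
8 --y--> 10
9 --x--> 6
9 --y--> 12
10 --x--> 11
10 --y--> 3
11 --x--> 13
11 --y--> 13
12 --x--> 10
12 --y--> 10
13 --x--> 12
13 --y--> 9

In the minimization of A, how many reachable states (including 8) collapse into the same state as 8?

2

Reachable states from the start: {1,2,3,4,6,8,9,10,11,12,13}. Unreachable: {5,7} — drop them.
Start with accepting vs non-accepting: {1,2,6} | {3,4,8,9,10,11,12,13}.
On input y, block {1,2,6} splits into {2,6} and {1}.
On input x, block {3,4,8,9,10,11,12,13} splits into {3,4,8,10,11,12,13} and {9}.
On input y, block {2,6} splits into {2} and {6}.
On input x, block {3,4,8,10,11,12,13} splits into {4,8,10,11,12,13} and {3}.
Refine {4,8,10,11,12,13} on symbol y: members go to different blocks, giving {8,11,12} and {4,13} and {10}.
Refine {8,11,12} on symbol x: members go to different blocks, giving {8,12} and {11}.
No further refinement is possible. Final partition (9 blocks): {2} | {8,12} | {1} | {9} | {6} | {3} | {4,13} | {10} | {11}.
State 8 belongs to the block {8,12}, which has 2 states.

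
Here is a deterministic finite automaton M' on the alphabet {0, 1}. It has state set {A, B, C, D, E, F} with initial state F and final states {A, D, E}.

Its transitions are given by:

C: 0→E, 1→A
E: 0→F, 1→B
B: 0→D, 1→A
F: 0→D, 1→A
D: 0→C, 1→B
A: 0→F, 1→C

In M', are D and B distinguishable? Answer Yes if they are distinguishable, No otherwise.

Every state is reachable, so we keep all 6.
P0 = {A,D,E} | {B,C,F}.
Stable partition: {A,D,E} | {B,C,F} — 2 equivalence classes.
D and B end up in different blocks, so they are distinguishable. For instance, the string 'ε' is accepted from only D.

Yes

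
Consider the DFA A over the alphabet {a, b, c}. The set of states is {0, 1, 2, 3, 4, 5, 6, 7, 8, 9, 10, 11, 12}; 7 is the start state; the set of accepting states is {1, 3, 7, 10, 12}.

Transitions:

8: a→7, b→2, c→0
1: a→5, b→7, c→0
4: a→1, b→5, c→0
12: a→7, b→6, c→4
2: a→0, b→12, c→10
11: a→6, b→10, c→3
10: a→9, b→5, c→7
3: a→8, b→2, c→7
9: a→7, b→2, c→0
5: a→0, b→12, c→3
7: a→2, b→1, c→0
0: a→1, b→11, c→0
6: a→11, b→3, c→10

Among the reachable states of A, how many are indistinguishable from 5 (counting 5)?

All states are reachable from the start state.
Initial partition by acceptance: {1,3,7,10,12} | {0,2,4,5,6,8,9,11}.
On input a, block {1,3,7,10,12} splits into {1,3,7,10} and {12}.
On input b, block {1,3,7,10} splits into {1,7} and {3,10}.
On input a, block {0,2,4,5,6,8,9,11} splits into {0,4,8,9} and {2,5,6,11}.
On input a, block {2,5,6,11} splits into {2,5} and {6,11}.
Split {0,4,8,9} by δ(·,b) → {4,8,9} and {0}.
Stable partition: {1,7} | {4,8,9} | {12} | {3,10} | {2,5} | {6,11} | {0} — 7 equivalence classes.
The equivalence class containing 5 is {2,5}, of size 2.

2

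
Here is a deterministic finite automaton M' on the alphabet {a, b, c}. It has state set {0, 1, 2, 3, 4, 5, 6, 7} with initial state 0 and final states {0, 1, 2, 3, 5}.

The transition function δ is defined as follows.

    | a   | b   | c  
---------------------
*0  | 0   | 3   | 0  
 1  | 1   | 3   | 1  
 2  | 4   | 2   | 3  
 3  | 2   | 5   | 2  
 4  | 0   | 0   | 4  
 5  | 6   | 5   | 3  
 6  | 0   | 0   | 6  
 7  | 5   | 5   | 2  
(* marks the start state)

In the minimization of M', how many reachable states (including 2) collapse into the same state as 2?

Reachable states from the start: {0,2,3,4,5,6}. Unreachable: {1,7} — drop them.
Initial partition by acceptance: {0,2,3,5} | {4,6}.
Refine {0,2,3,5} on symbol a: members go to different blocks, giving {0,3} and {2,5}.
Refine {0,3} on symbol a: members go to different blocks, giving {0} and {3}.
The partition is now stable with 4 blocks: {0} | {4,6} | {2,5} | {3}.
State 2 belongs to the block {2,5}, which has 2 states.

2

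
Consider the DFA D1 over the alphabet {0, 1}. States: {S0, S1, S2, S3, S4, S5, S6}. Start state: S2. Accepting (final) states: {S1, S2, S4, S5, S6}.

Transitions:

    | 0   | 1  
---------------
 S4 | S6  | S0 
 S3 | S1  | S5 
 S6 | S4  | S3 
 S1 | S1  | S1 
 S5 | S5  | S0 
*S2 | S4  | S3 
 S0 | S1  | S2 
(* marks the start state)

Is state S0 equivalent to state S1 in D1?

Every state is reachable, so we keep all 7.
Initial partition by acceptance: {S1,S2,S4,S5,S6} | {S0,S3}.
On input 1, block {S1,S2,S4,S5,S6} splits into {S2,S4,S5,S6} and {S1}.
No further refinement is possible. Final partition (3 blocks): {S2,S4,S5,S6} | {S0,S3} | {S1}.
S0 and S1 end up in different blocks, so they are distinguishable. For instance, the string 'ε' is accepted from only S1.

No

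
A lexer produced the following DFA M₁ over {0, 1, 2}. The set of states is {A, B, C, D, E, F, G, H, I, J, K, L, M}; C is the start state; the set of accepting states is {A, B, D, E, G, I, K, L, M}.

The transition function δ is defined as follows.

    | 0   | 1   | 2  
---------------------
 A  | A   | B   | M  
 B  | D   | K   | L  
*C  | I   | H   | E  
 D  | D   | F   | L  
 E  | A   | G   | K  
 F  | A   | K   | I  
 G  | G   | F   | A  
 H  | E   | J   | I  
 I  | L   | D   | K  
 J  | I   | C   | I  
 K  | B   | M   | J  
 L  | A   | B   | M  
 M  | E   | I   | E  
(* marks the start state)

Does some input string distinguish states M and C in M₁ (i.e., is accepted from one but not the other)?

Yes

Every state is reachable, so we keep all 13.
Start with accepting vs non-accepting: {A,B,D,E,G,I,K,L,M} | {C,F,H,J}.
Split {A,B,D,E,G,I,K,L,M} by δ(·,1) → {A,B,E,I,K,L,M} and {D,G}.
Refine {A,B,E,I,K,L,M} on symbol 0: members go to different blocks, giving {A,E,I,K,L,M} and {B}.
On input 0, block {A,E,I,K,L,M} splits into {A,E,I,L,M} and {K}.
Refine {A,E,I,L,M} on symbol 1: members go to different blocks, giving {A,L} and {E,I} and {M}.
Refine {C,F,H,J} on symbol 0: members go to different blocks, giving {C,H,J} and {F}.
The partition is now stable with 8 blocks: {A,L} | {C,H,J} | {D,G} | {B} | {K} | {E,I} | {M} | {F}.
M and C end up in different blocks, so they are distinguishable. For instance, the string 'ε' is accepted from only M.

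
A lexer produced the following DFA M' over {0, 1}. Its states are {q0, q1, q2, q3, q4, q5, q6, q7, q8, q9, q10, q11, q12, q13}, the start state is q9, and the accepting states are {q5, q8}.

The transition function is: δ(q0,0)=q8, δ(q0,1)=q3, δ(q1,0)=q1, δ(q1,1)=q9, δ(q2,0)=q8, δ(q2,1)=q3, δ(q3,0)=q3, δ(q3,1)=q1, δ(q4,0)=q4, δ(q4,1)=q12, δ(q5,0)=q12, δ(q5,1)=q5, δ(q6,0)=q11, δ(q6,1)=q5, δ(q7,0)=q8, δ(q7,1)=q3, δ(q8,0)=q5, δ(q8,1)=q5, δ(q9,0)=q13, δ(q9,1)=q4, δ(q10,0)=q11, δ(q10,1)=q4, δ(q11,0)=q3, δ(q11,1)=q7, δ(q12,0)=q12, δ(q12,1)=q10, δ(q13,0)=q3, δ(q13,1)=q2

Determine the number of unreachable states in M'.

Starting at q9 and following transitions, the reachable set is {q1, q2, q3, q4, q5, q7, q8, q9, q10, q11, q12, q13}. That leaves q0, q6 unreachable — 2 in total.

2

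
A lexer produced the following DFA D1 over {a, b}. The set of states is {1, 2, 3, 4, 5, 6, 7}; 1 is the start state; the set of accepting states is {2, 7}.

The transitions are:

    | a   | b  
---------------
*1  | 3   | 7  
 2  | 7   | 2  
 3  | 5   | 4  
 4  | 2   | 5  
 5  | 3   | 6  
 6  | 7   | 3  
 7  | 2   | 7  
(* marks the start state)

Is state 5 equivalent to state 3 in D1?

Every state is reachable, so we keep all 7.
P0 = {2,7} | {1,3,4,5,6}.
Split {1,3,4,5,6} by δ(·,a) → {1,3,5} and {4,6}.
Split {1,3,5} by δ(·,b) → {3,5} and {1}.
Stable partition: {2,7} | {3,5} | {4,6} | {1} — 4 equivalence classes.
5 and 3 lie in the same block of the stable partition, so they are equivalent — no string distinguishes them.

Yes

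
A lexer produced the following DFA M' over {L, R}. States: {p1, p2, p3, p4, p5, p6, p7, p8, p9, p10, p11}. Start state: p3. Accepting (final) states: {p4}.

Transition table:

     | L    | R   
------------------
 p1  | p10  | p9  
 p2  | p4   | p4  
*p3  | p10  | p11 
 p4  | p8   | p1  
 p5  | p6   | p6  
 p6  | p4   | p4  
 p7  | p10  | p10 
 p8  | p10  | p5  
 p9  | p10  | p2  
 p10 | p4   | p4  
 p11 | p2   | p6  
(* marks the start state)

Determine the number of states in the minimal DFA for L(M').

4

States {p7} cannot be reached from the start state, so discard them.
Start with accepting vs non-accepting: {p4} | {p1,p2,p3,p5,p6,p8,p9,p10,p11}.
Refine {p1,p2,p3,p5,p6,p8,p9,p10,p11} on symbol L: members go to different blocks, giving {p1,p3,p5,p8,p9,p11} and {p2,p6,p10}.
Split {p1,p3,p5,p8,p9,p11} by δ(·,R) → {p1,p3,p8} and {p5,p9,p11}.
Stable partition: {p4} | {p1,p3,p8} | {p2,p6,p10} | {p5,p9,p11} — 4 equivalence classes.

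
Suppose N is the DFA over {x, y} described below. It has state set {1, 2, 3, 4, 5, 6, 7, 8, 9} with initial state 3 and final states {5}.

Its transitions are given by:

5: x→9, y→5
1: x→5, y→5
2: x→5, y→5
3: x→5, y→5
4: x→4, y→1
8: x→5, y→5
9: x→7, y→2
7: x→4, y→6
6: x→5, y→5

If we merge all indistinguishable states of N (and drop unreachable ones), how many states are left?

3

First remove the unreachable states {8}; 8 states remain.
Start with accepting vs non-accepting: {5} | {1,2,3,4,6,7,9}.
On input x, block {1,2,3,4,6,7,9} splits into {1,2,3,6} and {4,7,9}.
The partition is now stable with 3 blocks: {5} | {1,2,3,6} | {4,7,9}.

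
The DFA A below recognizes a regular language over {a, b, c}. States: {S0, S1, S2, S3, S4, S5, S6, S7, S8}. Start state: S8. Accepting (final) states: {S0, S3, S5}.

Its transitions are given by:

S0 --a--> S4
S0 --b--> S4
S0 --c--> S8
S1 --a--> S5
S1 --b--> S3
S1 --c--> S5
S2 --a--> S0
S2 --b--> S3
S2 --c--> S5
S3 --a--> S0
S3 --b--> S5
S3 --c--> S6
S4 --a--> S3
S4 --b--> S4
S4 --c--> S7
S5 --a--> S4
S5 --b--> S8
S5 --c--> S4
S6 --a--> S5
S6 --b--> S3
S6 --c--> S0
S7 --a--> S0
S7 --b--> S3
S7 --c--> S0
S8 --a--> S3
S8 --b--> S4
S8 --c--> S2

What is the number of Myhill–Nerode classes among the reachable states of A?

4

States {S1} cannot be reached from the start state, so discard them.
Initial partition by acceptance: {S0,S3,S5} | {S2,S4,S6,S7,S8}.
Split {S0,S3,S5} by δ(·,a) → {S0,S5} and {S3}.
Split {S2,S4,S6,S7,S8} by δ(·,a) → {S2,S6,S7} and {S4,S8}.
Stable partition: {S0,S5} | {S2,S6,S7} | {S3} | {S4,S8} — 4 equivalence classes.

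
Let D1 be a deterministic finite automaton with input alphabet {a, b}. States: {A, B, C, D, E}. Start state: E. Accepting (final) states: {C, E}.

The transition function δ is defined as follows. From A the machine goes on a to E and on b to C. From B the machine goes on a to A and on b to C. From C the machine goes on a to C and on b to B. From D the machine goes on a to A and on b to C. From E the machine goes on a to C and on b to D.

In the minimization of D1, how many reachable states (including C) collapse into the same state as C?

2

All states are reachable from the start state.
P0 = {C,E} | {A,B,D}.
Split {A,B,D} by δ(·,a) → {B,D} and {A}.
No further refinement is possible. Final partition (3 blocks): {C,E} | {B,D} | {A}.
The equivalence class containing C is {C,E}, of size 2.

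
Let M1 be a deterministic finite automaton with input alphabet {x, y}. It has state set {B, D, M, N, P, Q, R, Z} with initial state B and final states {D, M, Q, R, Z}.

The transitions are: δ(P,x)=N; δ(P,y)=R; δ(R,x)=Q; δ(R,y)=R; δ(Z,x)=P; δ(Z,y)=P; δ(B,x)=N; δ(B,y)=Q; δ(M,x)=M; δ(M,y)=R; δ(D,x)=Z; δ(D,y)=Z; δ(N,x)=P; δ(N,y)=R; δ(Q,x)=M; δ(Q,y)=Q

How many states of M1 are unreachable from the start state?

BFS from B reaches {B, M, N, P, Q, R}; the 2 state(s) D, Z are never visited.

2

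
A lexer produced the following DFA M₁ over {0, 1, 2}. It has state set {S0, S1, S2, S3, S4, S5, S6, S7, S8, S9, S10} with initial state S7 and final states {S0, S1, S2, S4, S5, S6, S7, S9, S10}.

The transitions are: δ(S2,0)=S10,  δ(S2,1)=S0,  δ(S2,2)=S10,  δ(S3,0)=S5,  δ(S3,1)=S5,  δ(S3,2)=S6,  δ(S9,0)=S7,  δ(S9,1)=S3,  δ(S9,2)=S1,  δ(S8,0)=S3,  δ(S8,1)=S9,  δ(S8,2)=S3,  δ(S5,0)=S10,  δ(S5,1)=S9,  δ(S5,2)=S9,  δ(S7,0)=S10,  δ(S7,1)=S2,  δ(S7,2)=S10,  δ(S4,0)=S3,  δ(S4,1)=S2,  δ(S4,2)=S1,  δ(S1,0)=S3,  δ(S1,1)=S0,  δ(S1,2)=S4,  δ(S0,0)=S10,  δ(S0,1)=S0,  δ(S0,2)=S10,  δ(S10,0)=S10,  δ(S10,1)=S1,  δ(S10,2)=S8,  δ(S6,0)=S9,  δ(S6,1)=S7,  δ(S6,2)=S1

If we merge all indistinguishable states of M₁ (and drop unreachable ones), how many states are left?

Initial partition by acceptance: {S0,S1,S2,S4,S5,S6,S7,S9,S10} | {S3,S8}.
On input 0, block {S0,S1,S2,S4,S5,S6,S7,S9,S10} splits into {S0,S2,S5,S6,S7,S9,S10} and {S1,S4}.
Refine {S0,S2,S5,S6,S7,S9,S10} on symbol 1: members go to different blocks, giving {S0,S2,S5,S6,S7} and {S9} and {S10}.
On input 0, block {S0,S2,S5,S6,S7} splits into {S0,S2,S5,S7} and {S6}.
Refine {S0,S2,S5,S7} on symbol 1: members go to different blocks, giving {S0,S2,S7} and {S5}.
On input 0, block {S3,S8} splits into {S3} and {S8}.
The partition is now stable with 8 blocks: {S0,S2,S7} | {S3} | {S1,S4} | {S9} | {S10} | {S6} | {S5} | {S8}.

8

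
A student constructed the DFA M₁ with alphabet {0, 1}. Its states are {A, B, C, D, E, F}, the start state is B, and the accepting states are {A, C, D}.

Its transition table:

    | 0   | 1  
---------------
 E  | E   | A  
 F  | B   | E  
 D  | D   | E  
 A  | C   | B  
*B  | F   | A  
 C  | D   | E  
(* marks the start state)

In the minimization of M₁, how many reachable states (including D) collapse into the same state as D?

2

All states are reachable from the start state.
Start with accepting vs non-accepting: {A,C,D} | {B,E,F}.
On input 1, block {B,E,F} splits into {B,E} and {F}.
Split {B,E} by δ(·,0) → {B} and {E}.
On input 1, block {A,C,D} splits into {C,D} and {A}.
Stable partition: {C,D} | {B} | {F} | {E} | {A} — 5 equivalence classes.
The equivalence class containing D is {C,D}, of size 2.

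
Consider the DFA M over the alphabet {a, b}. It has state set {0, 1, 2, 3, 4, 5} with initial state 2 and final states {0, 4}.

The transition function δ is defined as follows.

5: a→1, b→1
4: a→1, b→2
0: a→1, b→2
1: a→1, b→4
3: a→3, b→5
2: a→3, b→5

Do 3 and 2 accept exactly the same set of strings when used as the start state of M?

Yes

First remove the unreachable states {0}; 5 states remain.
P0 = {4} | {1,2,3,5}.
Refine {1,2,3,5} on symbol b: members go to different blocks, giving {2,3,5} and {1}.
On input a, block {2,3,5} splits into {2,3} and {5}.
No further refinement is possible. Final partition (4 blocks): {4} | {2,3} | {1} | {5}.
3 and 2 lie in the same block of the stable partition, so they are equivalent — no string distinguishes them.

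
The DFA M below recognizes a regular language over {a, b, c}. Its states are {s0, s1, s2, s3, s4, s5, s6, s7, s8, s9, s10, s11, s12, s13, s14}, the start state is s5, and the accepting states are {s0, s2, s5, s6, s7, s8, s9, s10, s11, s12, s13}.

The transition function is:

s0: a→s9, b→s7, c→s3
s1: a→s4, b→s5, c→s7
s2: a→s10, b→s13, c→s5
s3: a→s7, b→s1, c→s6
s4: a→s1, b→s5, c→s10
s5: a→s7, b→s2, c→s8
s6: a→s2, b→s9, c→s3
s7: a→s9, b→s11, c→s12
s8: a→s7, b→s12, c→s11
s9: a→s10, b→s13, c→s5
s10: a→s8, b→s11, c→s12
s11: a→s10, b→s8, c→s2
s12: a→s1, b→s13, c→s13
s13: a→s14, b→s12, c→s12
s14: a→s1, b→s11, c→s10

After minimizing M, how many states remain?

5

First remove the unreachable states {s0,s3,s6}; 12 states remain.
Initial partition by acceptance: {s2,s5,s7,s8,s9,s10,s11,s12,s13} | {s1,s4,s14}.
Split {s2,s5,s7,s8,s9,s10,s11,s12,s13} by δ(·,a) → {s2,s5,s7,s8,s9,s10,s11} and {s12,s13}.
Split {s2,s5,s7,s8,s9,s10,s11} by δ(·,b) → {s5,s7,s10,s11} and {s2,s8,s9}.
Split {s5,s7,s10,s11} by δ(·,a) → {s5,s11} and {s7,s10}.
The partition is now stable with 5 blocks: {s5,s11} | {s1,s4,s14} | {s12,s13} | {s2,s8,s9} | {s7,s10}.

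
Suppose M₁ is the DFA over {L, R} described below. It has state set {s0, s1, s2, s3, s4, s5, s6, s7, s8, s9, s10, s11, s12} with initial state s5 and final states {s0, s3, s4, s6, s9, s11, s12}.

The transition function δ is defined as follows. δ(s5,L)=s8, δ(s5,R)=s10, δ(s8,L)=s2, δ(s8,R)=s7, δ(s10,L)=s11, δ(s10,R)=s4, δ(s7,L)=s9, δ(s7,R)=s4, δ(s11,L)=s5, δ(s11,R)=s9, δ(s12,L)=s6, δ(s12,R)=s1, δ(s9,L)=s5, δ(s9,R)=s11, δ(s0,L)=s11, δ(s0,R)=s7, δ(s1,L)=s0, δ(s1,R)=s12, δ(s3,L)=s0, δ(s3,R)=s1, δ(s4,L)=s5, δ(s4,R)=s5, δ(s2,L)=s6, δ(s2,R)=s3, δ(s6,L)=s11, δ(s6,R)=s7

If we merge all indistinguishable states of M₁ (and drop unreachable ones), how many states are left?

All states are reachable from the start state.
Initial partition by acceptance: {s0,s3,s4,s6,s9,s11,s12} | {s1,s2,s5,s7,s8,s10}.
On input L, block {s0,s3,s4,s6,s9,s11,s12} splits into {s0,s3,s6,s12} and {s4,s9,s11}.
On input L, block {s0,s3,s6,s12} splits into {s0,s6} and {s3,s12}.
Split {s1,s2,s5,s7,s8,s10} by δ(·,L) → {s1,s2} and {s5,s8} and {s7,s10}.
Refine {s4,s9,s11} on symbol R: members go to different blocks, giving {s9,s11} and {s4}.
Split {s5,s8} by δ(·,L) → {s5} and {s8}.
The partition is now stable with 8 blocks: {s0,s6} | {s1,s2} | {s9,s11} | {s3,s12} | {s5} | {s7,s10} | {s4} | {s8}.

8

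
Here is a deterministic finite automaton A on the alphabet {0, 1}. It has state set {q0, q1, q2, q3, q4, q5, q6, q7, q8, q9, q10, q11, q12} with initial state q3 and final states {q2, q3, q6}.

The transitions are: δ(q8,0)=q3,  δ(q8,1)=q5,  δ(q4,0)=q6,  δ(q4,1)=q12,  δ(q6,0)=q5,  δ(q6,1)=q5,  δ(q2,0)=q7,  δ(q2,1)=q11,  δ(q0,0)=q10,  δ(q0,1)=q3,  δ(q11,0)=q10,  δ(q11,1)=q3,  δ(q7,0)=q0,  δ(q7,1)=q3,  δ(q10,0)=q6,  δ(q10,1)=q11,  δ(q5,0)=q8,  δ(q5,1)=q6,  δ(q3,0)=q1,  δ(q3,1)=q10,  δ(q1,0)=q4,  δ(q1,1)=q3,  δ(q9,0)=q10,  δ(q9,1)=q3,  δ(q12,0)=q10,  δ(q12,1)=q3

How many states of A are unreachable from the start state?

Starting at q3 and following transitions, the reachable set is {q1, q3, q4, q5, q6, q8, q10, q11, q12}. That leaves q0, q2, q7, q9 unreachable — 4 in total.

4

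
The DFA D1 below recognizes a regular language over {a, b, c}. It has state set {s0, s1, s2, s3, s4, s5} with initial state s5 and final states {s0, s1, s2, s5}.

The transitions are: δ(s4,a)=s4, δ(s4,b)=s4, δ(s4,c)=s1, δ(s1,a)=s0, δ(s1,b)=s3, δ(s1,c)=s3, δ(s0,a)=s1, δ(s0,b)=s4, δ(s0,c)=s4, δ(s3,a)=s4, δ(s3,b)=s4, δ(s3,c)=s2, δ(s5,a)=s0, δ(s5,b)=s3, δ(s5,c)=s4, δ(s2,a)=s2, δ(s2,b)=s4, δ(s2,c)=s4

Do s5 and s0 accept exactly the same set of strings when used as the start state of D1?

All states are reachable from the start state.
Initial partition by acceptance: {s0,s1,s2,s5} | {s3,s4}.
Stable partition: {s0,s1,s2,s5} | {s3,s4} — 2 equivalence classes.
s5 and s0 lie in the same block of the stable partition, so they are equivalent — no string distinguishes them.

Yes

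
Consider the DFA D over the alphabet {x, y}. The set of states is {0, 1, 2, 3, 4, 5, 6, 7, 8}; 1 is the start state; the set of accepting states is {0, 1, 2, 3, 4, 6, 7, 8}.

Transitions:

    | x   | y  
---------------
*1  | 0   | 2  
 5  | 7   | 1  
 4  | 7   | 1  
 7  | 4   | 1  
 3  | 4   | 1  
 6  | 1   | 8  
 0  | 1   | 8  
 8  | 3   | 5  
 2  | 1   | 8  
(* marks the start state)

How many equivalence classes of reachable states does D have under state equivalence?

States {6} cannot be reached from the start state, so discard them.
Start with accepting vs non-accepting: {0,1,2,3,4,7,8} | {5}.
Refine {0,1,2,3,4,7,8} on symbol y: members go to different blocks, giving {0,1,2,3,4,7} and {8}.
Refine {0,1,2,3,4,7} on symbol y: members go to different blocks, giving {1,3,4,7} and {0,2}.
Refine {1,3,4,7} on symbol x: members go to different blocks, giving {3,4,7} and {1}.
Stable partition: {3,4,7} | {5} | {8} | {0,2} | {1} — 5 equivalence classes.

5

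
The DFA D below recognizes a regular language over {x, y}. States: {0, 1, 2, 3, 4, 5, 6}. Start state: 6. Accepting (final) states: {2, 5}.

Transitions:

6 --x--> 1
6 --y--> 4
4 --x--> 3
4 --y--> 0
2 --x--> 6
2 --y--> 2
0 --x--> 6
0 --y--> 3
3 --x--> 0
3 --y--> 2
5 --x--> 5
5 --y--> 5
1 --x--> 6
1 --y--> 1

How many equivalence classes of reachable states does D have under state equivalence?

6

First remove the unreachable states {5}; 6 states remain.
Start with accepting vs non-accepting: {2} | {0,1,3,4,6}.
Split {0,1,3,4,6} by δ(·,y) → {0,1,4,6} and {3}.
Split {0,1,4,6} by δ(·,x) → {0,1,6} and {4}.
On input y, block {0,1,6} splits into {0} and {1} and {6}.
Stable partition: {2} | {0} | {3} | {4} | {1} | {6} — 6 equivalence classes.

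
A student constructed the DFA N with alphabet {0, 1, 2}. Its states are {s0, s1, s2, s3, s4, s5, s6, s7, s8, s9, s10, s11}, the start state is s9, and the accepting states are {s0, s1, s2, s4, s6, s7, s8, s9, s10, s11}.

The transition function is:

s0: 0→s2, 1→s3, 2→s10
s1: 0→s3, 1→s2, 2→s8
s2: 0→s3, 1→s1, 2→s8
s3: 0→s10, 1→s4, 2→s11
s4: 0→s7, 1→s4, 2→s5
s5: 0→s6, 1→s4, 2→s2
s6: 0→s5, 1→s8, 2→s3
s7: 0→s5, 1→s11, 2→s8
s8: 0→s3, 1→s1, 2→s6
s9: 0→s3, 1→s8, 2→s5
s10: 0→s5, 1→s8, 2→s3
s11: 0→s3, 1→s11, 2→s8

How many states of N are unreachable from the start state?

1

BFS from s9 reaches {s1, s2, s3, s4, s5, s6, s7, s8, s9, s10, s11}; the 1 state(s) s0 are never visited.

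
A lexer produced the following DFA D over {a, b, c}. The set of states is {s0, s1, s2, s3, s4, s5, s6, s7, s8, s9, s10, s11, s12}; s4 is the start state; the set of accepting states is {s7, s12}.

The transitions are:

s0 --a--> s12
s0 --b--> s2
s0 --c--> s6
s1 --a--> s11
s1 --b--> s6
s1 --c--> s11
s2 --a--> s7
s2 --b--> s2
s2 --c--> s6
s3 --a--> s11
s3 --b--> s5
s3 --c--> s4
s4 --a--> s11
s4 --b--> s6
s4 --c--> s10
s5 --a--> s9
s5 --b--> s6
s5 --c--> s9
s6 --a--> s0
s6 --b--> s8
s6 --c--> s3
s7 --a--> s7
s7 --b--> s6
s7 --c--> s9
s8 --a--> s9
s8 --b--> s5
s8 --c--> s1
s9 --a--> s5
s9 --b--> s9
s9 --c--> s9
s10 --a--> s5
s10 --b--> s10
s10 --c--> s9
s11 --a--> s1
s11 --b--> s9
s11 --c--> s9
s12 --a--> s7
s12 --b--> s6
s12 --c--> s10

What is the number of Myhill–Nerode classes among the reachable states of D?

6

P0 = {s7,s12} | {s0,s1,s2,s3,s4,s5,s6,s8,s9,s10,s11}.
On input a, block {s0,s1,s2,s3,s4,s5,s6,s8,s9,s10,s11} splits into {s1,s3,s4,s5,s6,s8,s9,s10,s11} and {s0,s2}.
Refine {s1,s3,s4,s5,s6,s8,s9,s10,s11} on symbol a: members go to different blocks, giving {s1,s3,s4,s5,s8,s9,s10,s11} and {s6}.
Split {s1,s3,s4,s5,s8,s9,s10,s11} by δ(·,b) → {s3,s8,s9,s10,s11} and {s1,s4,s5}.
Split {s3,s8,s9,s10,s11} by δ(·,a) → {s9,s10,s11} and {s3,s8}.
The partition is now stable with 6 blocks: {s7,s12} | {s9,s10,s11} | {s0,s2} | {s6} | {s1,s4,s5} | {s3,s8}.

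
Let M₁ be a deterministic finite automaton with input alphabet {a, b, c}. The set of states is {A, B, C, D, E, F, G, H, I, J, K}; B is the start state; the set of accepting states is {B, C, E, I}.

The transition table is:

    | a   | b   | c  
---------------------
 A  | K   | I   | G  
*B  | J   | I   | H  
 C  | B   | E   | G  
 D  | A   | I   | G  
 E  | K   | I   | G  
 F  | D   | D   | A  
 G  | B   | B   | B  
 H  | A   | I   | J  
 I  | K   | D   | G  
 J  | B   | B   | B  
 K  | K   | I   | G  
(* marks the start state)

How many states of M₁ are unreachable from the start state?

3

Starting at B and following transitions, the reachable set is {A, B, D, G, H, I, J, K}. That leaves C, E, F unreachable — 3 in total.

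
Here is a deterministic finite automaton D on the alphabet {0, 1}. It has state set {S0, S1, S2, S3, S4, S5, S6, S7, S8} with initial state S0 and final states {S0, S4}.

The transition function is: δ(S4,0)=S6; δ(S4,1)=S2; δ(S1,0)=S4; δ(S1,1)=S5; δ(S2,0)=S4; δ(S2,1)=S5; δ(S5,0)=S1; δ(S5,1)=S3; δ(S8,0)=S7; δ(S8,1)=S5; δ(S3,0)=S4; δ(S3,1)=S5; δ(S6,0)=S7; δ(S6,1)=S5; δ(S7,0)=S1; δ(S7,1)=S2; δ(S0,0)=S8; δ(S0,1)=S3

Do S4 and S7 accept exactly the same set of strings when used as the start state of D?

No

All states are reachable from the start state.
Start with accepting vs non-accepting: {S0,S4} | {S1,S2,S3,S5,S6,S7,S8}.
Split {S1,S2,S3,S5,S6,S7,S8} by δ(·,0) → {S5,S6,S7,S8} and {S1,S2,S3}.
Split {S5,S6,S7,S8} by δ(·,0) → {S5,S7} and {S6,S8}.
The partition is now stable with 4 blocks: {S0,S4} | {S5,S7} | {S1,S2,S3} | {S6,S8}.
S4 and S7 end up in different blocks, so they are distinguishable. For instance, the string 'ε' is accepted from only S4.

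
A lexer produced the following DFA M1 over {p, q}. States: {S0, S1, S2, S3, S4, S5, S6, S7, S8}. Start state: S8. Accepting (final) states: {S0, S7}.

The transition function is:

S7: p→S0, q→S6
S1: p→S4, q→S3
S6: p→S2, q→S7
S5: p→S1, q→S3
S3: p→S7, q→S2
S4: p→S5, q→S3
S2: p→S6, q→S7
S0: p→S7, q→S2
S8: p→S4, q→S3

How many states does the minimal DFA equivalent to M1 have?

All states are reachable from the start state.
P0 = {S0,S7} | {S1,S2,S3,S4,S5,S6,S8}.
On input p, block {S1,S2,S3,S4,S5,S6,S8} splits into {S1,S2,S4,S5,S6,S8} and {S3}.
Split {S1,S2,S4,S5,S6,S8} by δ(·,q) → {S1,S4,S5,S8} and {S2,S6}.
Stable partition: {S0,S7} | {S1,S4,S5,S8} | {S3} | {S2,S6} — 4 equivalence classes.

4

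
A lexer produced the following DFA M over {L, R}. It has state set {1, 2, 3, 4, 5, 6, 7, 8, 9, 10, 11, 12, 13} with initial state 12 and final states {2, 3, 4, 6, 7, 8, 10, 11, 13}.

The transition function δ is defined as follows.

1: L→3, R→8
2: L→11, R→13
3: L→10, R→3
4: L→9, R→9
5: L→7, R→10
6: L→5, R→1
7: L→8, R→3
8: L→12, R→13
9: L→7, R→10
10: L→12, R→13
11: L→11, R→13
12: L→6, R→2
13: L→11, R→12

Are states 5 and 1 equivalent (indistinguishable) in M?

Yes

States {4,9} cannot be reached from the start state, so discard them.
Initial partition by acceptance: {2,3,6,7,8,10,11,13} | {1,5,12}.
On input L, block {2,3,6,7,8,10,11,13} splits into {2,3,7,11,13} and {6,8,10}.
Split {2,3,7,11,13} by δ(·,L) → {2,11,13} and {3,7}.
Refine {2,11,13} on symbol R: members go to different blocks, giving {2,11} and {13}.
On input L, block {1,5,12} splits into {1,5} and {12}.
On input L, block {6,8,10} splits into {8,10} and {6}.
No further refinement is possible. Final partition (7 blocks): {2,11} | {1,5} | {8,10} | {3,7} | {13} | {12} | {6}.
5 and 1 lie in the same block of the stable partition, so they are equivalent — no string distinguishes them.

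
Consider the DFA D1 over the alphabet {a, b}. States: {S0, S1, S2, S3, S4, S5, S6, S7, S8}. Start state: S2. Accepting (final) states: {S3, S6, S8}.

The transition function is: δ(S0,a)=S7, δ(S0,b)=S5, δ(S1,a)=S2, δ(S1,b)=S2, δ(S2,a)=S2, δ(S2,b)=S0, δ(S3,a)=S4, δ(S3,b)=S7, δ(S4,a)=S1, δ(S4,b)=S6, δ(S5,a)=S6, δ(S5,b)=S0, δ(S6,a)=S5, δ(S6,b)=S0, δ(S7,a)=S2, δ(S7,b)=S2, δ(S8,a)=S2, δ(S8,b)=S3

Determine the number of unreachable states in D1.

4

No path from S2 leads to S1, S3, S4, S8; the other 5 states are all reachable.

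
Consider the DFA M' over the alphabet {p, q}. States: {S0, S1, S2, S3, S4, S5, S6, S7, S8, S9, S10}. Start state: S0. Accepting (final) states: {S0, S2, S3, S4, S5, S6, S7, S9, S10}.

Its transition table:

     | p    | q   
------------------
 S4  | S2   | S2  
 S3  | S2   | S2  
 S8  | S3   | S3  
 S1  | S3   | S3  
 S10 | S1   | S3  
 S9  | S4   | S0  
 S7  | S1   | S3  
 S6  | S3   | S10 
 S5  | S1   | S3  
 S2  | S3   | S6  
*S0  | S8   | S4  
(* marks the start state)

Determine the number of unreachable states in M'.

No path from S0 leads to S5, S7, S9; the other 8 states are all reachable.

3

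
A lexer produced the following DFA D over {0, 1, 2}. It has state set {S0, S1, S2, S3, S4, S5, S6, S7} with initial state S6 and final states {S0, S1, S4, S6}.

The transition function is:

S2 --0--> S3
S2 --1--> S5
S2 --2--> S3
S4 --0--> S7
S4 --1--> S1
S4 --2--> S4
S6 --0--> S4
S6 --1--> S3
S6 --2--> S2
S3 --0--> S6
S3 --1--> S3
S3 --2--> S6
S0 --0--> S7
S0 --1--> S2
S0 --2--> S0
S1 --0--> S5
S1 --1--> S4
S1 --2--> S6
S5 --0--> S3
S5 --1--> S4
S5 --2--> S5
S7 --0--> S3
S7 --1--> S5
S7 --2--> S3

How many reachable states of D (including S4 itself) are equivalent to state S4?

Reachable states from the start: {S1,S2,S3,S4,S5,S6,S7}. Unreachable: {S0} — drop them.
Start with accepting vs non-accepting: {S1,S4,S6} | {S2,S3,S5,S7}.
Split {S1,S4,S6} by δ(·,0) → {S1,S4} and {S6}.
Split {S1,S4} by δ(·,2) → {S1} and {S4}.
Refine {S2,S3,S5,S7} on symbol 0: members go to different blocks, giving {S2,S5,S7} and {S3}.
Split {S2,S5,S7} by δ(·,1) → {S2,S7} and {S5}.
The partition is now stable with 6 blocks: {S1} | {S2,S7} | {S6} | {S4} | {S3} | {S5}.
The equivalence class containing S4 is {S4}, of size 1.

1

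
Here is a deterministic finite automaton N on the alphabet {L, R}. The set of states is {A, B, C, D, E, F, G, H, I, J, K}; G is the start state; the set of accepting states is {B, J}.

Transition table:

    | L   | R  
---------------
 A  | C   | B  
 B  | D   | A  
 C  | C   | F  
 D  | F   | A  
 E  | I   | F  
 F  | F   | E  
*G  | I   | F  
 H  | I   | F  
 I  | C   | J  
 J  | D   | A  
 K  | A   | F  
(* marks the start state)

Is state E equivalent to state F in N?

No

First remove the unreachable states {H,K}; 9 states remain.
P0 = {B,J} | {A,C,D,E,F,G,I}.
Split {A,C,D,E,F,G,I} by δ(·,R) → {C,D,E,F,G} and {A,I}.
Refine {C,D,E,F,G} on symbol L: members go to different blocks, giving {C,D,F} and {E,G}.
On input R, block {C,D,F} splits into {C} and {D} and {F}.
Stable partition: {B,J} | {C} | {A,I} | {E,G} | {D} | {F} — 6 equivalence classes.
E and F end up in different blocks, so they are distinguishable. For instance, the string 'LR' is accepted from only E.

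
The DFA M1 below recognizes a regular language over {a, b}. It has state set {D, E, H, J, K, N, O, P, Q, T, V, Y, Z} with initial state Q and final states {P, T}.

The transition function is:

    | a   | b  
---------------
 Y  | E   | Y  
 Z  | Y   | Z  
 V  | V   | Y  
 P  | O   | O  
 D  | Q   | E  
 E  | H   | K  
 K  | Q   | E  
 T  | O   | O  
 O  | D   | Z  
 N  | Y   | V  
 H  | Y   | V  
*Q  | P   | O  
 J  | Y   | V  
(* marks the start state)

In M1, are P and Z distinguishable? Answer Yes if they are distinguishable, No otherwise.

Yes

Reachable states from the start: {D,E,H,K,O,P,Q,V,Y,Z}. Unreachable: {J,N,T} — drop them.
Initial partition by acceptance: {P} | {D,E,H,K,O,Q,V,Y,Z}.
Refine {D,E,H,K,O,Q,V,Y,Z} on symbol a: members go to different blocks, giving {D,E,H,K,O,V,Y,Z} and {Q}.
Refine {D,E,H,K,O,V,Y,Z} on symbol a: members go to different blocks, giving {E,H,O,V,Y,Z} and {D,K}.
On input a, block {E,H,O,V,Y,Z} splits into {E,H,V,Y,Z} and {O}.
Split {E,H,V,Y,Z} by δ(·,b) → {H,V,Y,Z} and {E}.
On input a, block {H,V,Y,Z} splits into {H,V,Z} and {Y}.
Refine {H,V,Z} on symbol a: members go to different blocks, giving {H,Z} and {V}.
Refine {H,Z} on symbol b: members go to different blocks, giving {Z} and {H}.
Stable partition: {P} | {Z} | {Q} | {D,K} | {O} | {E} | {Y} | {V} | {H} — 9 equivalence classes.
P and Z end up in different blocks, so they are distinguishable. For instance, the string 'ε' is accepted from only P.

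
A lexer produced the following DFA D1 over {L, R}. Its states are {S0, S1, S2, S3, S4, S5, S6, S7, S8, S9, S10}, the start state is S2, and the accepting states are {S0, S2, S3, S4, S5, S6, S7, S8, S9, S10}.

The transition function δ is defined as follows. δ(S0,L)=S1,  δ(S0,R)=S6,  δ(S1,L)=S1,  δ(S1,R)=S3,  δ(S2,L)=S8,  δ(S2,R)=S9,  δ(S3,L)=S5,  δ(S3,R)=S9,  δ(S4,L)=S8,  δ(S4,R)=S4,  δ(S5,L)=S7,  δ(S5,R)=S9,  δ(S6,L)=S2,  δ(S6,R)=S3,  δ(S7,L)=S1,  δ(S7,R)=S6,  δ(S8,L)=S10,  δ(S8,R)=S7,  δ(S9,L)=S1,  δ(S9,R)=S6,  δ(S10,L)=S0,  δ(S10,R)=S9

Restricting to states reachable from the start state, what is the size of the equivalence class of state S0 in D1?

States {S4} cannot be reached from the start state, so discard them.
Initial partition by acceptance: {S0,S2,S3,S5,S6,S7,S8,S9,S10} | {S1}.
Refine {S0,S2,S3,S5,S6,S7,S8,S9,S10} on symbol L: members go to different blocks, giving {S2,S3,S5,S6,S8,S10} and {S0,S7,S9}.
Refine {S2,S3,S5,S6,S8,S10} on symbol L: members go to different blocks, giving {S2,S3,S6,S8} and {S5,S10}.
Refine {S2,S3,S6,S8} on symbol L: members go to different blocks, giving {S2,S6} and {S3,S8}.
On input L, block {S2,S6} splits into {S2} and {S6}.
The partition is now stable with 6 blocks: {S2} | {S1} | {S0,S7,S9} | {S5,S10} | {S3,S8} | {S6}.
State S0 belongs to the block {S0,S7,S9}, which has 3 states.

3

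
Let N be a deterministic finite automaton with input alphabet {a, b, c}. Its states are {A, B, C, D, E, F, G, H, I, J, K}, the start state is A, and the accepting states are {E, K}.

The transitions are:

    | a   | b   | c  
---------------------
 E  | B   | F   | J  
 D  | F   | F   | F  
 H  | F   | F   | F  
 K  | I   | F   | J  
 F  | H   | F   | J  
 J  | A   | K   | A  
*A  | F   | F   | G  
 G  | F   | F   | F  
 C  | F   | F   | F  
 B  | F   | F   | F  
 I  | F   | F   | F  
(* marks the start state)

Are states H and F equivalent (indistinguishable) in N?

No

Reachable states from the start: {A,F,G,H,I,J,K}. Unreachable: {B,C,D,E} — drop them.
P0 = {K} | {A,F,G,H,I,J}.
On input b, block {A,F,G,H,I,J} splits into {A,F,G,H,I} and {J}.
Split {A,F,G,H,I} by δ(·,c) → {A,G,H,I} and {F}.
On input c, block {A,G,H,I} splits into {G,H,I} and {A}.
The partition is now stable with 5 blocks: {K} | {G,H,I} | {J} | {F} | {A}.
H and F end up in different blocks, so they are distinguishable. For instance, the string 'cb' is accepted from only F.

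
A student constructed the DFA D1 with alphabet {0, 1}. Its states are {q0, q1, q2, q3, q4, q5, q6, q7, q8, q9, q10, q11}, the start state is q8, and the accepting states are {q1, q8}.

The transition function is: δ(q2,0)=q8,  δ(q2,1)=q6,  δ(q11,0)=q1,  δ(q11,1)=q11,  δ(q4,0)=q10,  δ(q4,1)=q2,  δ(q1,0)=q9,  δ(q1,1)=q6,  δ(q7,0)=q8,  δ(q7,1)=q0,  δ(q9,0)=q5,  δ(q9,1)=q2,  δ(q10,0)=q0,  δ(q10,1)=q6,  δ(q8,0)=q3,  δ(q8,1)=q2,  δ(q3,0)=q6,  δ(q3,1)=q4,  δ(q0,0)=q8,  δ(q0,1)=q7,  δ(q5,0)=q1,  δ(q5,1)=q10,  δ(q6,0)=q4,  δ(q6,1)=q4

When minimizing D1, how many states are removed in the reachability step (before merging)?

BFS from q8 reaches {q0, q2, q3, q4, q6, q7, q8, q10}; the 4 state(s) q1, q5, q9, q11 are never visited.

4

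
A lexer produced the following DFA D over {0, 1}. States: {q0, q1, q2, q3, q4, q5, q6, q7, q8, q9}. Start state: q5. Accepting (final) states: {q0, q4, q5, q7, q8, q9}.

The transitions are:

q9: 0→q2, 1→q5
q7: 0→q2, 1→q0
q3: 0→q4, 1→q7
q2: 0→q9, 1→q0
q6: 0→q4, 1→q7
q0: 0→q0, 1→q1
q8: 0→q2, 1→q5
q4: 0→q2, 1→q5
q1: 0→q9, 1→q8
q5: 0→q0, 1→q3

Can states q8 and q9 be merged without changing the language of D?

States {q6} cannot be reached from the start state, so discard them.
P0 = {q0,q4,q5,q7,q8,q9} | {q1,q2,q3}.
Refine {q0,q4,q5,q7,q8,q9} on symbol 0: members go to different blocks, giving {q4,q7,q8,q9} and {q0,q5}.
Refine {q1,q2,q3} on symbol 1: members go to different blocks, giving {q1,q3} and {q2}.
Stable partition: {q4,q7,q8,q9} | {q1,q3} | {q0,q5} | {q2} — 4 equivalence classes.
q8 and q9 lie in the same block of the stable partition, so they are equivalent — no string distinguishes them.

Yes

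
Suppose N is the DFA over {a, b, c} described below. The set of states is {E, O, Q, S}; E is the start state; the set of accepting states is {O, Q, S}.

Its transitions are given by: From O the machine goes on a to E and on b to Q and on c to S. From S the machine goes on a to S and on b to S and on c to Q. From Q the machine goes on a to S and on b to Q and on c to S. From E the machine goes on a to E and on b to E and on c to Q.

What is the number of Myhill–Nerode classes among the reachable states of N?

2

Reachable states from the start: {E,Q,S}. Unreachable: {O} — drop them.
Initial partition by acceptance: {Q,S} | {E}.
The partition is now stable with 2 blocks: {Q,S} | {E}.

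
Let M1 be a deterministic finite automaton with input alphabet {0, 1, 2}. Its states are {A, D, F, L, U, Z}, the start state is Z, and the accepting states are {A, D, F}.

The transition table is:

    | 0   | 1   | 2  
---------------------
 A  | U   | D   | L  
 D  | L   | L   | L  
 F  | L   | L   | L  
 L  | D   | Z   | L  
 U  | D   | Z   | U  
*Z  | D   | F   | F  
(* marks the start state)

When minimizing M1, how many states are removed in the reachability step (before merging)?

No path from Z leads to A, U; the other 4 states are all reachable.

2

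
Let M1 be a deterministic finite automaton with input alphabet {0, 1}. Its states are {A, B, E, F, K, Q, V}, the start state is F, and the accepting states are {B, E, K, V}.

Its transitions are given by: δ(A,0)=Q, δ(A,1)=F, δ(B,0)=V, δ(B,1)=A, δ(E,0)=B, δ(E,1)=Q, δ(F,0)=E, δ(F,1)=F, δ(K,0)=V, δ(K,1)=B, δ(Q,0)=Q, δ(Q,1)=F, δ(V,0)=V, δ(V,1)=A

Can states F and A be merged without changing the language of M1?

States {K} cannot be reached from the start state, so discard them.
Start with accepting vs non-accepting: {B,E,V} | {A,F,Q}.
Refine {A,F,Q} on symbol 0: members go to different blocks, giving {A,Q} and {F}.
No further refinement is possible. Final partition (3 blocks): {B,E,V} | {A,Q} | {F}.
F and A end up in different blocks, so they are distinguishable. For instance, the string '0' is accepted from only F.

No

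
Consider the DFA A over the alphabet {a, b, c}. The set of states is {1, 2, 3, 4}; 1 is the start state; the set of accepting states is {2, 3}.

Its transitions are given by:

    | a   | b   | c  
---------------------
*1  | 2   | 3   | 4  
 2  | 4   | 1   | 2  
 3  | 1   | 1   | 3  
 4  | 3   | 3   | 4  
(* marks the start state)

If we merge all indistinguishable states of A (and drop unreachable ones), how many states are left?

All states are reachable from the start state.
Start with accepting vs non-accepting: {2,3} | {1,4}.
Stable partition: {2,3} | {1,4} — 2 equivalence classes.

2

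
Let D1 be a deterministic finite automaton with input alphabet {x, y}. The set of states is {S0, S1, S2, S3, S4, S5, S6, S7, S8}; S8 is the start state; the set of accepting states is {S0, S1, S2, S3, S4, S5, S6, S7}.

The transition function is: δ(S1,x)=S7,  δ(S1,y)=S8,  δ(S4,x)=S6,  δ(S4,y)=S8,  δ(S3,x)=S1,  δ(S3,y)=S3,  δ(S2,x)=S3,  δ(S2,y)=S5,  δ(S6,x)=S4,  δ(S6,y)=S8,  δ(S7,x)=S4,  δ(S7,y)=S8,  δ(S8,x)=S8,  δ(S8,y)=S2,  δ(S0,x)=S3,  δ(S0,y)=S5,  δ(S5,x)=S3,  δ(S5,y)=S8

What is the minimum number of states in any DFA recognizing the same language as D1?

5

Reachable states from the start: {S1,S2,S3,S4,S5,S6,S7,S8}. Unreachable: {S0} — drop them.
Start with accepting vs non-accepting: {S1,S2,S3,S4,S5,S6,S7} | {S8}.
Refine {S1,S2,S3,S4,S5,S6,S7} on symbol y: members go to different blocks, giving {S1,S4,S5,S6,S7} and {S2,S3}.
On input x, block {S1,S4,S5,S6,S7} splits into {S1,S4,S6,S7} and {S5}.
On input x, block {S2,S3} splits into {S2} and {S3}.
No further refinement is possible. Final partition (5 blocks): {S1,S4,S6,S7} | {S8} | {S2} | {S5} | {S3}.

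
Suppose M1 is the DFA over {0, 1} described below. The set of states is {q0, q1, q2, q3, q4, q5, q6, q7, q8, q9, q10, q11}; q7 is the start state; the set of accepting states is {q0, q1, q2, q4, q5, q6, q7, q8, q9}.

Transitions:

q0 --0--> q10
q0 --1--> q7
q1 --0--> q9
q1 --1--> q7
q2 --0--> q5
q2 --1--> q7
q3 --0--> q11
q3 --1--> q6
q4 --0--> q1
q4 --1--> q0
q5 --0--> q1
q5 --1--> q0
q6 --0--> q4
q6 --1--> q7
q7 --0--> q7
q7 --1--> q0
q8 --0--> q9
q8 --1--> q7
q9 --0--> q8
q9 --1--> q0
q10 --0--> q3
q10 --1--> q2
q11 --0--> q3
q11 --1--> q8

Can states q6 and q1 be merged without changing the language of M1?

P0 = {q0,q1,q2,q4,q5,q6,q7,q8,q9} | {q3,q10,q11}.
Refine {q0,q1,q2,q4,q5,q6,q7,q8,q9} on symbol 0: members go to different blocks, giving {q1,q2,q4,q5,q6,q7,q8,q9} and {q0}.
Refine {q1,q2,q4,q5,q6,q7,q8,q9} on symbol 1: members go to different blocks, giving {q1,q2,q6,q8} and {q4,q5,q7,q9}.
Split {q4,q5,q7,q9} by δ(·,0) → {q4,q5,q9} and {q7}.
No further refinement is possible. Final partition (5 blocks): {q1,q2,q6,q8} | {q3,q10,q11} | {q0} | {q4,q5,q9} | {q7}.
q6 and q1 lie in the same block of the stable partition, so they are equivalent — no string distinguishes them.

Yes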